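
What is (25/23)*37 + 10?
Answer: 1155/23 ≈ 50.217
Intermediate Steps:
(25/23)*37 + 10 = 925/23 + 10 = 1155/23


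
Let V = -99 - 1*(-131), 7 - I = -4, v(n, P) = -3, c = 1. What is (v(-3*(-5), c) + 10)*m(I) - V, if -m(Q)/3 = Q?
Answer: -263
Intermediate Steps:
I = 11 (I = 7 - 1*(-4) = 7 + 4 = 11)
m(Q) = -3*Q
V = 32 (V = -99 + 131 = 32)
(v(-3*(-5), c) + 10)*m(I) - V = (-3 + 10)*(-3*11) - 1*32 = 7*(-33) - 32 = -231 - 32 = -263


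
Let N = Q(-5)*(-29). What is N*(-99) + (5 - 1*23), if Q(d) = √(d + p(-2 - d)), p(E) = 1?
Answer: -18 + 5742*I ≈ -18.0 + 5742.0*I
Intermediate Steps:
Q(d) = √(1 + d) (Q(d) = √(d + 1) = √(1 + d))
N = -58*I (N = √(1 - 5)*(-29) = √(-4)*(-29) = (2*I)*(-29) = -58*I ≈ -58.0*I)
N*(-99) + (5 - 1*23) = -58*I*(-99) + (5 - 1*23) = 5742*I + (5 - 23) = 5742*I - 18 = -18 + 5742*I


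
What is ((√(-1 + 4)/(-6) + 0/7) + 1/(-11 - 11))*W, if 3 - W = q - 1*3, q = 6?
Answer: 0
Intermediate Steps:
W = 0 (W = 3 - (6 - 1*3) = 3 - (6 - 3) = 3 - 1*3 = 3 - 3 = 0)
((√(-1 + 4)/(-6) + 0/7) + 1/(-11 - 11))*W = ((√(-1 + 4)/(-6) + 0/7) + 1/(-11 - 11))*0 = ((√3*(-⅙) + 0*(⅐)) + 1/(-22))*0 = ((-√3/6 + 0) - 1/22)*0 = (-√3/6 - 1/22)*0 = (-1/22 - √3/6)*0 = 0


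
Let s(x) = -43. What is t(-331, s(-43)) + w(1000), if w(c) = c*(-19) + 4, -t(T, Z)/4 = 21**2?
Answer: -20760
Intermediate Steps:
t(T, Z) = -1764 (t(T, Z) = -4*21**2 = -4*441 = -1764)
w(c) = 4 - 19*c (w(c) = -19*c + 4 = 4 - 19*c)
t(-331, s(-43)) + w(1000) = -1764 + (4 - 19*1000) = -1764 + (4 - 19000) = -1764 - 18996 = -20760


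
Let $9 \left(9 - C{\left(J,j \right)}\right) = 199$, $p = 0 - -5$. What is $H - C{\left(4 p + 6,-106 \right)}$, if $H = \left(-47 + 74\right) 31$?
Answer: $\frac{7651}{9} \approx 850.11$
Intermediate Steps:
$p = 5$ ($p = 0 + 5 = 5$)
$C{\left(J,j \right)} = - \frac{118}{9}$ ($C{\left(J,j \right)} = 9 - \frac{199}{9} = - \frac{118}{9}$)
$H = 837$ ($H = 27 \cdot 31 = 837$)
$H - C{\left(4 p + 6,-106 \right)} = 837 - - \frac{118}{9} = 837 + \frac{118}{9} = \frac{7651}{9}$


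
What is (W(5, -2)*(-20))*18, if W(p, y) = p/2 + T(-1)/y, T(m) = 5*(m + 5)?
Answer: 2700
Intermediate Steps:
T(m) = 25 + 5*m (T(m) = 5*(5 + m) = 25 + 5*m)
W(p, y) = p/2 + 20/y (W(p, y) = p/2 + (25 + 5*(-1))/y = p*(½) + (25 - 5)/y = p/2 + 20/y)
(W(5, -2)*(-20))*18 = (((½)*5 + 20/(-2))*(-20))*18 = ((5/2 + 20*(-½))*(-20))*18 = ((5/2 - 10)*(-20))*18 = -15/2*(-20)*18 = 150*18 = 2700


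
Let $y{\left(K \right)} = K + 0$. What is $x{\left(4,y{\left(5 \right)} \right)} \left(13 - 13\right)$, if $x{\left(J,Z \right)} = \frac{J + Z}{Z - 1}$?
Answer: $0$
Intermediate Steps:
$y{\left(K \right)} = K$
$x{\left(J,Z \right)} = \frac{J + Z}{-1 + Z}$
$x{\left(4,y{\left(5 \right)} \right)} \left(13 - 13\right) = \frac{4 + 5}{-1 + 5} \left(13 - 13\right) = \frac{1}{4} \cdot 9 \cdot 0 = \frac{9}{4} \cdot 0 = 0$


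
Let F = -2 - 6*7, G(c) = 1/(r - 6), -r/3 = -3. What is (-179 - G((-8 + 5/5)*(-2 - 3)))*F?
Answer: 23672/3 ≈ 7890.7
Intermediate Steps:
r = 9 (r = -3*(-3) = 9)
G(c) = ⅓ (G(c) = 1/(9 - 6) = 1/3 = ⅓)
F = -44 (F = -2 - 42 = -44)
(-179 - G((-8 + 5/5)*(-2 - 3)))*F = (-179 - 1*⅓)*(-44) = (-179 - ⅓)*(-44) = -538/3*(-44) = 23672/3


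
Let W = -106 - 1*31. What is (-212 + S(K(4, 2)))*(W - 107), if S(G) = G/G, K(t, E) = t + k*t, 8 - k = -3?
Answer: 51484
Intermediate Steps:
W = -137 (W = -106 - 31 = -137)
k = 11 (k = 8 - 1*(-3) = 8 + 3 = 11)
K(t, E) = 12*t (K(t, E) = t + 11*t = 12*t)
S(G) = 1
(-212 + S(K(4, 2)))*(W - 107) = (-212 + 1)*(-137 - 107) = -211*(-244) = 51484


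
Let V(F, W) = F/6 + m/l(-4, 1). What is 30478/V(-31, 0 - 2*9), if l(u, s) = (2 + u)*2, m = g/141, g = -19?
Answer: -5729864/965 ≈ -5937.7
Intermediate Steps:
m = -19/141 ≈ -0.13475
l(u, s) = 4 + 2*u
V(F, W) = 19/564 + F/6 (V(F, W) = F/6 - 19/(141*(4 + 2*(-4))) = F*(⅙) - 19/(141*(4 - 8)) = F/6 - 19/141/(-4) = F/6 - 19/141*(-¼) = F/6 + 19/564 = 19/564 + F/6)
30478/V(-31, 0 - 2*9) = 30478/(19/564 + (⅙)*(-31)) = 30478/(19/564 - 31/6) = 30478/(-965/188) = 30478*(-188/965) = -5729864/965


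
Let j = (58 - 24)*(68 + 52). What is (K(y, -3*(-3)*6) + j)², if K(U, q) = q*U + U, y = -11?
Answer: 12075625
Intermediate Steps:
j = 4080 (j = 34*120 = 4080)
K(U, q) = U + U*q (K(U, q) = U*q + U = U + U*q)
(K(y, -3*(-3)*6) + j)² = (-11*(1 - 3*(-3)*6) + 4080)² = (-11*(1 + 9*6) + 4080)² = (-11*(1 + 54) + 4080)² = (-11*55 + 4080)² = (-605 + 4080)² = 3475² = 12075625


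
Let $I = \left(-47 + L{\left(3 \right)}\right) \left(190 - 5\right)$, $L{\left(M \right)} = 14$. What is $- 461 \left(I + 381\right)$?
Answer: $2638764$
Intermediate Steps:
$I = -6105$ ($I = \left(-47 + 14\right) \left(190 - 5\right) = - 33 \left(190 - 5\right) = \left(-33\right) 185 = -6105$)
$- 461 \left(I + 381\right) = - 461 \left(-6105 + 381\right) = \left(-461\right) \left(-5724\right) = 2638764$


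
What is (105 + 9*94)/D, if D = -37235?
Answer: -951/37235 ≈ -0.025540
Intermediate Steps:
(105 + 9*94)/D = (105 + 9*94)/(-37235) = (105 + 846)*(-1/37235) = 951*(-1/37235) = -951/37235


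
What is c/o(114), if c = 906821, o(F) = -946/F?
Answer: -51688797/473 ≈ -1.0928e+5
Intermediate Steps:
c/o(114) = 906821/((-946/114)) = 906821/((-946*1/114)) = 906821/(-473/57) = 906821*(-57/473) = -51688797/473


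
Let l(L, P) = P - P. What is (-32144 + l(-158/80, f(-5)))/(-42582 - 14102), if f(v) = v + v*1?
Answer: 8036/14171 ≈ 0.56707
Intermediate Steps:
f(v) = 2*v (f(v) = v + v = 2*v)
l(L, P) = 0
(-32144 + l(-158/80, f(-5)))/(-42582 - 14102) = (-32144 + 0)/(-42582 - 14102) = -32144/(-56684) = -32144*(-1/56684) = 8036/14171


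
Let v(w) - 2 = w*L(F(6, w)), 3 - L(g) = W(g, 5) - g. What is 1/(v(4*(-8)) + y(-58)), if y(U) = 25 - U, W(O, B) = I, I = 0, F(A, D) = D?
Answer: 1/1013 ≈ 0.00098717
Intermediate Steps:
W(O, B) = 0
L(g) = 3 + g (L(g) = 3 - (0 - g) = 3 - (-1)*g = 3 + g)
v(w) = 2 + w*(3 + w)
1/(v(4*(-8)) + y(-58)) = 1/((2 + (4*(-8))*(3 + 4*(-8))) + (25 - 1*(-58))) = 1/((2 - 32*(3 - 32)) + (25 + 58)) = 1/((2 - 32*(-29)) + 83) = 1/((2 + 928) + 83) = 1/(930 + 83) = 1/1013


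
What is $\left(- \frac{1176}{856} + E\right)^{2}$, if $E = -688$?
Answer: $\frac{5440980169}{11449} \approx 4.7524 \cdot 10^{5}$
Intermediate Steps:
$\left(- \frac{1176}{856} + E\right)^{2} = \left(- \frac{1176}{856} - 688\right)^{2} = \left(\left(-1176\right) \frac{1}{856} - 688\right)^{2} = \left(- \frac{147}{107} - 688\right)^{2} = \left(- \frac{73763}{107}\right)^{2} = \frac{5440980169}{11449}$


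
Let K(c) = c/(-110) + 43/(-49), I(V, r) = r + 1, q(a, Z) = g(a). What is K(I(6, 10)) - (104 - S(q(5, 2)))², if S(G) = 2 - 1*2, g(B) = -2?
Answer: -5300319/490 ≈ -10817.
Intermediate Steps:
q(a, Z) = -2
I(V, r) = 1 + r
K(c) = -43/49 - c/110 (K(c) = c*(-1/110) + 43*(-1/49) = -c/110 - 43/49 = -43/49 - c/110)
S(G) = 0 (S(G) = 2 - 2 = 0)
K(I(6, 10)) - (104 - S(q(5, 2)))² = (-43/49 - (1 + 10)/110) - (104 - 1*0)² = (-43/49 - 1/110*11) - (104 + 0)² = (-43/49 - ⅒) - 1*104² = -479/490 - 1*10816 = -479/490 - 10816 = -5300319/490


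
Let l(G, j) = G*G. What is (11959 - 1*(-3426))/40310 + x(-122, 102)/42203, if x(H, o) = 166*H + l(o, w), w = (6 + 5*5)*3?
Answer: 50464055/340240586 ≈ 0.14832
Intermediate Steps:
w = 93 (w = (6 + 25)*3 = 31*3 = 93)
l(G, j) = G²
x(H, o) = o² + 166*H (x(H, o) = 166*H + o² = o² + 166*H)
(11959 - 1*(-3426))/40310 + x(-122, 102)/42203 = (11959 - 1*(-3426))/40310 + (102² + 166*(-122))/42203 = (11959 + 3426)*(1/40310) + (10404 - 20252)*(1/42203) = 15385*(1/40310) - 9848*1/42203 = 3077/8062 - 9848/42203 = 50464055/340240586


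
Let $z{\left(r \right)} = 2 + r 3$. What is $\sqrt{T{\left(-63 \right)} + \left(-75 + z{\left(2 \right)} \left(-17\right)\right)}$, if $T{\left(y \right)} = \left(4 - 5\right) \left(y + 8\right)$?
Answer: $2 i \sqrt{39} \approx 12.49 i$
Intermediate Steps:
$z{\left(r \right)} = 2 + 3 r$
$T{\left(y \right)} = -8 - y$ ($T{\left(y \right)} = - (8 + y) = -8 - y$)
$\sqrt{T{\left(-63 \right)} + \left(-75 + z{\left(2 \right)} \left(-17\right)\right)} = \sqrt{\left(-8 - -63\right) + \left(-75 + \left(2 + 3 \cdot 2\right) \left(-17\right)\right)} = \sqrt{\left(-8 + 63\right) + \left(-75 + \left(2 + 6\right) \left(-17\right)\right)} = \sqrt{55 + \left(-75 + 8 \left(-17\right)\right)} = \sqrt{55 - 211} = \sqrt{-156} = 2 i \sqrt{39}$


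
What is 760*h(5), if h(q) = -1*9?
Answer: -6840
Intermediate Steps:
h(q) = -9
760*h(5) = 760*(-9) = -6840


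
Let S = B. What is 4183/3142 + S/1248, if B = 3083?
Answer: 7453585/1960608 ≈ 3.8017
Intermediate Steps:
S = 3083
4183/3142 + S/1248 = 4183/3142 + 3083/1248 = 7453585/1960608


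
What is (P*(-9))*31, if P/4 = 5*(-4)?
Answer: 22320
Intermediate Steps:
P = -80 (P = 4*(5*(-4)) = 4*(-20) = -80)
(P*(-9))*31 = -80*(-9)*31 = 720*31 = 22320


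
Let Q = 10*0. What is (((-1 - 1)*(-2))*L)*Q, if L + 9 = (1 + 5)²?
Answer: 0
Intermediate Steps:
Q = 0
L = 27 (L = -9 + (1 + 5)² = -9 + 6² = -9 + 36 = 27)
(((-1 - 1)*(-2))*L)*Q = (((-1 - 1)*(-2))*27)*0 = (-2*(-2)*27)*0 = (4*27)*0 = 108*0 = 0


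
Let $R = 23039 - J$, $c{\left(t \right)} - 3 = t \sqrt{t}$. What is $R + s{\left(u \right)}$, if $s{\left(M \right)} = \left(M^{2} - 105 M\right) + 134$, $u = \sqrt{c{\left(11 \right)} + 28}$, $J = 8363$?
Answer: $14841 - 105 \sqrt{31 + 11 \sqrt{11}} + 11 \sqrt{11} \approx 14015.0$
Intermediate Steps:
$c{\left(t \right)} = 3 + t^{\frac{3}{2}}$ ($c{\left(t \right)} = 3 + t \sqrt{t} = 3 + t^{\frac{3}{2}}$)
$R = 14676$ ($R = 23039 - 8363 = 14676$)
$u = \sqrt{31 + 11 \sqrt{11}}$ ($u = \sqrt{\left(3 + 11^{\frac{3}{2}}\right) + 28} = \sqrt{\left(3 + 11 \sqrt{11}\right) + 28} = \sqrt{31 + 11 \sqrt{11}} \approx 8.2148$)
$s{\left(M \right)} = 134 + M^{2} - 105 M$
$R + s{\left(u \right)} = 14676 + \left(134 + \left(\sqrt{31 + 11 \sqrt{11}}\right)^{2} - 105 \sqrt{31 + 11 \sqrt{11}}\right) = 14676 + \left(134 + \left(31 + 11 \sqrt{11}\right) - 105 \sqrt{31 + 11 \sqrt{11}}\right) = 14676 + \left(165 - 105 \sqrt{31 + 11 \sqrt{11}} + 11 \sqrt{11}\right) = 14841 - 105 \sqrt{31 + 11 \sqrt{11}} + 11 \sqrt{11}$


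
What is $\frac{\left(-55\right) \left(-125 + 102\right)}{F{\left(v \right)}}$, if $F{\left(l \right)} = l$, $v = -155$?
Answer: $- \frac{253}{31} \approx -8.1613$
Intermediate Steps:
$\frac{\left(-55\right) \left(-125 + 102\right)}{F{\left(v \right)}} = \frac{\left(-55\right) \left(-125 + 102\right)}{-155} = \left(-55\right) \left(-23\right) \left(- \frac{1}{155}\right) = 1265 \left(- \frac{1}{155}\right) = - \frac{253}{31}$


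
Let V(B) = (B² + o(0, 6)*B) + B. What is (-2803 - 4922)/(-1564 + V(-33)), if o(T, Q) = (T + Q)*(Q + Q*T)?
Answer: 7725/1696 ≈ 4.5548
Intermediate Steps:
o(T, Q) = (Q + T)*(Q + Q*T)
V(B) = B² + 37*B (V(B) = (B² + (6*(6 + 0 + 0² + 6*0))*B) + B = (B² + (6*(6 + 0 + 0 + 0))*B) + B = (B² + (6*6)*B) + B = (B² + 36*B) + B = B² + 37*B)
(-2803 - 4922)/(-1564 + V(-33)) = (-2803 - 4922)/(-1564 - 33*(37 - 33)) = -7725/(-1564 - 33*4) = -7725/(-1564 - 132) = -7725/(-1696) = -7725*(-1/1696) = 7725/1696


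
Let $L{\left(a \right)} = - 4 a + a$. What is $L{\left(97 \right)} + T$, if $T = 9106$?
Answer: $8815$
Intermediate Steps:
$L{\left(a \right)} = - 3 a$
$L{\left(97 \right)} + T = \left(-3\right) 97 + 9106 = -291 + 9106 = 8815$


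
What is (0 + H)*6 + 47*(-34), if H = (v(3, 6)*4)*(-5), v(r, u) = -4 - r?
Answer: -758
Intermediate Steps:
H = 140 (H = ((-4 - 1*3)*4)*(-5) = ((-4 - 3)*4)*(-5) = -7*4*(-5) = -28*(-5) = 140)
(0 + H)*6 + 47*(-34) = (0 + 140)*6 + 47*(-34) = 140*6 - 1598 = 840 - 1598 = -758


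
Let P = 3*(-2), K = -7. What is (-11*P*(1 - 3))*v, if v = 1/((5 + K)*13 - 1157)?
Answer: 132/1183 ≈ 0.11158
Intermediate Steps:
P = -6
v = -1/1183 (v = 1/((5 - 7)*13 - 1157) = 1/(-2*13 - 1157) = 1/(-26 - 1157) = 1/(-1183) = -1/1183 ≈ -0.00084531)
(-11*P*(1 - 3))*v = -(-66)*(1 - 3)*(-1/1183) = -(-66)*(-2)*(-1/1183) = -11*12*(-1/1183) = -132*(-1/1183) = 132/1183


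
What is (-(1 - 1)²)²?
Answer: 0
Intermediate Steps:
(-(1 - 1)²)² = (-1*0²)² = (-1*0)² = 0² = 0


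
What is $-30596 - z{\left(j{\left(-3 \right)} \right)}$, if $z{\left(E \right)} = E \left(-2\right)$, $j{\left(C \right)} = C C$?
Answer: $-30578$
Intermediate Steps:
$j{\left(C \right)} = C^{2}$
$z{\left(E \right)} = - 2 E$
$-30596 - z{\left(j{\left(-3 \right)} \right)} = -30596 - - 2 \left(-3\right)^{2} = -30596 - \left(-2\right) 9 = -30596 - -18 = -30596 + 18 = -30578$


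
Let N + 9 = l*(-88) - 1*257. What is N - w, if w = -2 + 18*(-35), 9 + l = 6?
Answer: 630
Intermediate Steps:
l = -3 (l = -9 + 6 = -3)
w = -632 (w = -2 - 630 = -632)
N = -2 (N = -9 + (-3*(-88) - 1*257) = -9 + (264 - 257) = -9 + 7 = -2)
N - w = -2 - 1*(-632) = -2 + 632 = 630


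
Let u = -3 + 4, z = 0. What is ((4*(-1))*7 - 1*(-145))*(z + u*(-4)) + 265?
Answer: -203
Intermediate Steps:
u = 1
((4*(-1))*7 - 1*(-145))*(z + u*(-4)) + 265 = ((4*(-1))*7 - 1*(-145))*(0 + 1*(-4)) + 265 = (-4*7 + 145)*(0 - 4) + 265 = (-28 + 145)*(-4) + 265 = 117*(-4) + 265 = -468 + 265 = -203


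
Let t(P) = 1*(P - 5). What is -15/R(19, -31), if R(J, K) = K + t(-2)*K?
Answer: -5/62 ≈ -0.080645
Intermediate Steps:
t(P) = -5 + P (t(P) = 1*(-5 + P) = -5 + P)
R(J, K) = -6*K (R(J, K) = K + (-5 - 2)*K = K - 7*K = -6*K)
-15/R(19, -31) = -15/((-6*(-31))) = -15/186 = -15*1/186 = -5/62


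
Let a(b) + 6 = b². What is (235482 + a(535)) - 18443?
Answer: 503258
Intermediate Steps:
a(b) = -6 + b²
(235482 + a(535)) - 18443 = (235482 + (-6 + 535²)) - 18443 = (235482 + (-6 + 286225)) - 18443 = (235482 + 286219) - 18443 = 521701 - 18443 = 503258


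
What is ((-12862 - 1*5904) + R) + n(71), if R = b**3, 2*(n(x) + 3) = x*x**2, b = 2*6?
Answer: 323829/2 ≈ 1.6191e+5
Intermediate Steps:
b = 12
n(x) = -3 + x**3/2 (n(x) = -3 + (x*x**2)/2 = -3 + x**3/2)
R = 1728 (R = 12**3 = 1728)
((-12862 - 1*5904) + R) + n(71) = ((-12862 - 1*5904) + 1728) + (-3 + (1/2)*71**3) = ((-12862 - 5904) + 1728) + (-3 + (1/2)*357911) = (-18766 + 1728) + (-3 + 357911/2) = -17038 + 357905/2 = 323829/2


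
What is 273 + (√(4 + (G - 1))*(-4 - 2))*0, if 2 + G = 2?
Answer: 273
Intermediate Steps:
G = 0 (G = -2 + 2 = 0)
273 + (√(4 + (G - 1))*(-4 - 2))*0 = 273 + (√(4 + (0 - 1))*(-4 - 2))*0 = 273 + (√(4 - 1)*(-6))*0 = 273 + (√3*(-6))*0 = 273 - 6*√3*0 = 273 + 0 = 273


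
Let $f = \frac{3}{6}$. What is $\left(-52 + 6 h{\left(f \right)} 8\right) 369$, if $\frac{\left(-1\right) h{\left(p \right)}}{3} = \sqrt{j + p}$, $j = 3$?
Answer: $-19188 - 26568 \sqrt{14} \approx -1.186 \cdot 10^{5}$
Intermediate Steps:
$f = \frac{1}{2}$ ($f = 3 \cdot \frac{1}{6} = \frac{1}{2} \approx 0.5$)
$h{\left(p \right)} = - 3 \sqrt{3 + p}$
$\left(-52 + 6 h{\left(f \right)} 8\right) 369 = \left(-52 + 6 \left(- 3 \sqrt{3 + \frac{1}{2}}\right) 8\right) 369 = \left(-52 + 6 \left(- 3 \sqrt{\frac{7}{2}}\right) 8\right) 369 = \left(-52 + 6 \left(- 3 \frac{\sqrt{14}}{2}\right) 8\right) 369 = \left(-52 + 6 \left(- \frac{3 \sqrt{14}}{2}\right) 8\right) 369 = \left(-52 + - 9 \sqrt{14} \cdot 8\right) 369 = \left(-52 - 72 \sqrt{14}\right) 369 = -19188 - 26568 \sqrt{14}$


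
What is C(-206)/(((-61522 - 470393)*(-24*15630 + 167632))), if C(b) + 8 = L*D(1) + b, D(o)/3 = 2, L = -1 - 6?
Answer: -2/862234215 ≈ -2.3196e-9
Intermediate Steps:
L = -7
D(o) = 6 (D(o) = 3*2 = 6)
C(b) = -50 + b (C(b) = -8 + (-7*6 + b) = -8 + (-42 + b) = -50 + b)
C(-206)/(((-61522 - 470393)*(-24*15630 + 167632))) = (-50 - 206)/(((-61522 - 470393)*(-24*15630 + 167632))) = -256*(-1/(531915*(-375120 + 167632))) = -256/((-531915*(-207488))) = -256/110365979520 = -256*1/110365979520 = -2/862234215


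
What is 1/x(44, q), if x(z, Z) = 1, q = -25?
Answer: 1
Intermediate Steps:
1/x(44, q) = 1/1 = 1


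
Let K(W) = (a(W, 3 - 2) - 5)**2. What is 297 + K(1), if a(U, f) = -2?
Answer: 346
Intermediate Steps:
K(W) = 49 (K(W) = (-2 - 5)**2 = (-7)**2 = 49)
297 + K(1) = 297 + 49 = 346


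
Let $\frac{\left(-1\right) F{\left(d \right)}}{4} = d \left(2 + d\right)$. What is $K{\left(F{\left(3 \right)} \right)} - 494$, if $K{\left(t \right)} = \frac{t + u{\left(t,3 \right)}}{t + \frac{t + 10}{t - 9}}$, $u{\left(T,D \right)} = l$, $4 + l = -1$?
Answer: $- \frac{403195}{818} \approx -492.9$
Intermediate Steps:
$l = -5$ ($l = -4 - 1 = -5$)
$F{\left(d \right)} = - 4 d \left(2 + d\right)$
$u{\left(T,D \right)} = -5$
$K{\left(t \right)} = \frac{-5 + t}{t + \frac{10 + t}{-9 + t}}$ ($K{\left(t \right)} = \frac{t - 5}{t + \frac{t + 10}{t - 9}} = \frac{-5 + t}{t + \frac{10 + t}{-9 + t}}$)
$K{\left(F{\left(3 \right)} \right)} - 494 = \frac{45 + \left(\left(-4\right) 3 \left(2 + 3\right)\right)^{2} - 14 \left(\left(-4\right) 3 \left(2 + 3\right)\right)}{10 + \left(\left(-4\right) 3 \left(2 + 3\right)\right)^{2} - 8 \left(\left(-4\right) 3 \left(2 + 3\right)\right)} - 494 = \frac{45 + \left(\left(-4\right) 3 \cdot 5\right)^{2} - 14 \left(\left(-4\right) 3 \cdot 5\right)}{10 + \left(\left(-4\right) 3 \cdot 5\right)^{2} - 8 \left(\left(-4\right) 3 \cdot 5\right)} - 494 = \frac{45 + \left(-60\right)^{2} - -840}{10 + \left(-60\right)^{2} - -480} - 494 = \frac{45 + 3600 + 840}{10 + 3600 + 480} - 494 = \frac{1}{4090} \cdot 4485 - 494 = \frac{897}{818} - 494 = - \frac{403195}{818}$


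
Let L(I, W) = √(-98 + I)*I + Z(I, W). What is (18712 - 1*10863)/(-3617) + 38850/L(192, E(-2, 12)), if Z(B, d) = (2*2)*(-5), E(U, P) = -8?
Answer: -3048116473/1566529934 + 466200*√94/216551 ≈ 18.927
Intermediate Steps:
Z(B, d) = -20 (Z(B, d) = 4*(-5) = -20)
L(I, W) = -20 + I*√(-98 + I) (L(I, W) = √(-98 + I)*I - 20 = I*√(-98 + I) - 20 = -20 + I*√(-98 + I))
(18712 - 1*10863)/(-3617) + 38850/L(192, E(-2, 12)) = (18712 - 1*10863)/(-3617) + 38850/(-20 + 192*√(-98 + 192)) = (18712 - 10863)*(-1/3617) + 38850/(-20 + 192*√94) = 7849*(-1/3617) + 38850/(-20 + 192*√94) = -7849/3617 + 38850/(-20 + 192*√94)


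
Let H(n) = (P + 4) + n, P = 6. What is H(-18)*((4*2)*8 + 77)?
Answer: -1128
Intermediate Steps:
H(n) = 10 + n (H(n) = (6 + 4) + n = 10 + n)
H(-18)*((4*2)*8 + 77) = (10 - 18)*((4*2)*8 + 77) = -8*(8*8 + 77) = -8*(64 + 77) = -8*141 = -1128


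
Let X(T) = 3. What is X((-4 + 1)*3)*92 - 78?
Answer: 198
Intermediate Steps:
X((-4 + 1)*3)*92 - 78 = 3*92 - 78 = 276 - 78 = 198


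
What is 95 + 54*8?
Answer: 527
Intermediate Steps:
95 + 54*8 = 95 + 432 = 527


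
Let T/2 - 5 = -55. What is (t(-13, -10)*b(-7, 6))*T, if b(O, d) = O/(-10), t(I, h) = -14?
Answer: 980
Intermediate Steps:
b(O, d) = -O/10 (b(O, d) = O*(-⅒) = -O/10)
T = -100 (T = 10 + 2*(-55) = 10 - 110 = -100)
(t(-13, -10)*b(-7, 6))*T = -(-7)*(-7)/5*(-100) = -14*7/10*(-100) = -49/5*(-100) = 980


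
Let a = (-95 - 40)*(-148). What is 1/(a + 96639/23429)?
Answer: 23429/468208059 ≈ 5.0040e-5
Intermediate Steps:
a = 19980 (a = -135*(-148) = 19980)
1/(a + 96639/23429) = 1/(19980 + 96639/23429) = 1/(468208059/23429) = 23429/468208059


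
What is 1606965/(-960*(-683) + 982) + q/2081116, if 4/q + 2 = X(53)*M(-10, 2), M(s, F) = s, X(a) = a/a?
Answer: 5016420531079/2049884692188 ≈ 2.4472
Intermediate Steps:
X(a) = 1
q = -1/3 (q = 4/(-2 + 1*(-10)) = 4/(-2 - 10) = 4/(-12) = 4*(-1/12) = -1/3 ≈ -0.33333)
1606965/(-960*(-683) + 982) + q/2081116 = 1606965/(-960*(-683) + 982) - 1/3/2081116 = 1606965/(655680 + 982) - 1/3*1/2081116 = 1606965/656662 - 1/6243348 = 5016420531079/2049884692188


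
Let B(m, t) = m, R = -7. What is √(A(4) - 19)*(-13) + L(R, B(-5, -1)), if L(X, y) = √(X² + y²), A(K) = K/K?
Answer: √74 - 39*I*√2 ≈ 8.6023 - 55.154*I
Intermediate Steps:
A(K) = 1
√(A(4) - 19)*(-13) + L(R, B(-5, -1)) = √(1 - 19)*(-13) + √((-7)² + (-5)²) = √(-18)*(-13) + √(49 + 25) = (3*I*√2)*(-13) + √74 = -39*I*√2 + √74 = √74 - 39*I*√2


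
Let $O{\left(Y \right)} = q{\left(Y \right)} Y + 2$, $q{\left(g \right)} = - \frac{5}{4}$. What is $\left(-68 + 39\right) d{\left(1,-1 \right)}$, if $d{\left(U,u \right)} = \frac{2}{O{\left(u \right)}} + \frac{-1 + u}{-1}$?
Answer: $- \frac{986}{13} \approx -75.846$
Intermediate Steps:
$q{\left(g \right)} = - \frac{5}{4}$ ($q{\left(g \right)} = \left(-5\right) \frac{1}{4} = - \frac{5}{4}$)
$O{\left(Y \right)} = 2 - \frac{5 Y}{4}$ ($O{\left(Y \right)} = - \frac{5 Y}{4} + 2 = 2 - \frac{5 Y}{4}$)
$d{\left(U,u \right)} = 1 - u + \frac{2}{2 - \frac{5 u}{4}}$ ($d{\left(U,u \right)} = \frac{2}{2 - \frac{5 u}{4}} + \frac{-1 + u}{-1} = \frac{2}{2 - \frac{5 u}{4}} + \left(-1 + u\right) \left(-1\right) = \frac{2}{2 - \frac{5 u}{4}} - \left(-1 + u\right) = 1 - u + \frac{2}{2 - \frac{5 u}{4}}$)
$\left(-68 + 39\right) d{\left(1,-1 \right)} = \left(-68 + 39\right) \frac{8 + \left(1 - -1\right) \left(8 - -5\right)}{8 - -5} = - 29 \frac{8 + \left(1 + 1\right) \left(8 + 5\right)}{8 + 5} = - 29 \frac{8 + 2 \cdot 13}{13} = - 29 \frac{8 + 26}{13} = - 29 \cdot \frac{1}{13} \cdot 34 = \left(-29\right) \frac{34}{13} = - \frac{986}{13}$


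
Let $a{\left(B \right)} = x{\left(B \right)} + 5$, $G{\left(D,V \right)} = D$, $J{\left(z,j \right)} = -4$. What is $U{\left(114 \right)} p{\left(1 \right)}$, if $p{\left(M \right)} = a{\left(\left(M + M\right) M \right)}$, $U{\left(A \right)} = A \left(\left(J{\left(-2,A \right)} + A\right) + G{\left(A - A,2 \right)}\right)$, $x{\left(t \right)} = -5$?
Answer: $0$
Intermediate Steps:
$a{\left(B \right)} = 0$ ($a{\left(B \right)} = -5 + 5 = 0$)
$U{\left(A \right)} = A \left(-4 + A\right)$ ($U{\left(A \right)} = A \left(\left(-4 + A\right) + \left(A - A\right)\right) = A \left(\left(-4 + A\right) + 0\right) = A \left(-4 + A\right)$)
$p{\left(M \right)} = 0$
$U{\left(114 \right)} p{\left(1 \right)} = 114 \left(-4 + 114\right) 0 = 114 \cdot 110 \cdot 0 = 12540 \cdot 0 = 0$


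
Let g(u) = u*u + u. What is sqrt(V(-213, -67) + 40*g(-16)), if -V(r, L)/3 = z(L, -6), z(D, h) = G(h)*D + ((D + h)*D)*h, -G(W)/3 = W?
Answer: 2*sqrt(25314) ≈ 318.21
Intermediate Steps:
G(W) = -3*W
z(D, h) = -3*D*h + D*h*(D + h) (z(D, h) = (-3*h)*D + ((D + h)*D)*h = -3*D*h + (D*(D + h))*h = -3*D*h + D*h*(D + h))
g(u) = u + u**2 (g(u) = u**2 + u = u + u**2)
V(r, L) = 18*L*(-9 + L) (V(r, L) = -3*L*(-6)*(-3 + L - 6) = -3*L*(-6)*(-9 + L) = -(-18)*L*(-9 + L) = 18*L*(-9 + L))
sqrt(V(-213, -67) + 40*g(-16)) = sqrt(18*(-67)*(-9 - 67) + 40*(-16*(1 - 16))) = sqrt(18*(-67)*(-76) + 40*(-16*(-15))) = sqrt(91656 + 40*240) = sqrt(91656 + 9600) = sqrt(101256) = 2*sqrt(25314)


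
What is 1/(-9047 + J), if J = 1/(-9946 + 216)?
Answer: -9730/88027311 ≈ -0.00011053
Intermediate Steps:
J = -1/9730 (J = 1/(-9730) = -1/9730 ≈ -0.00010277)
1/(-9047 + J) = 1/(-9047 - 1/9730) = 1/(-88027311/9730) = -9730/88027311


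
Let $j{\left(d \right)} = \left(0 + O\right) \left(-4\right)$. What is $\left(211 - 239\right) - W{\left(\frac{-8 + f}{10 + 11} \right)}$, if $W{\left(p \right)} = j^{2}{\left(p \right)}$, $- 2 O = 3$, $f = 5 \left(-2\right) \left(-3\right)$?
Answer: $-64$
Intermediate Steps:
$f = 30$ ($f = \left(-10\right) \left(-3\right) = 30$)
$O = - \frac{3}{2}$ ($O = \left(- \frac{1}{2}\right) 3 = - \frac{3}{2} \approx -1.5$)
$j{\left(d \right)} = 6$ ($j{\left(d \right)} = \left(0 - \frac{3}{2}\right) \left(-4\right) = \left(- \frac{3}{2}\right) \left(-4\right) = 6$)
$W{\left(p \right)} = 36$ ($W{\left(p \right)} = 6^{2} = 36$)
$\left(211 - 239\right) - W{\left(\frac{-8 + f}{10 + 11} \right)} = \left(211 - 239\right) - 36 = -28 - 36 = -64$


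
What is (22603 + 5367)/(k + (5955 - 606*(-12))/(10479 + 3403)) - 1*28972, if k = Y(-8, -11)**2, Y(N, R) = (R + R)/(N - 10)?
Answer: -48254487208/2751109 ≈ -17540.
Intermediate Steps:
Y(N, R) = 2*R/(-10 + N) (Y(N, R) = (2*R)/(-10 + N) = 2*R/(-10 + N))
k = 121/81 (k = (2*(-11)/(-10 - 8))**2 = (2*(-11)/(-18))**2 = (2*(-11)*(-1/18))**2 = (11/9)**2 = 121/81 ≈ 1.4938)
(22603 + 5367)/(k + (5955 - 606*(-12))/(10479 + 3403)) - 1*28972 = (22603 + 5367)/(121/81 + (5955 - 606*(-12))/(10479 + 3403)) - 1*28972 = 27970/(121/81 + (5955 + 7272)/13882) - 28972 = 27970/(121/81 + 13227*(1/13882)) - 28972 = 27970/(121/81 + 13227/13882) - 28972 = 27970/(2751109/1124442) - 28972 = 27970*(1124442/2751109) - 28972 = 31450642740/2751109 - 28972 = -48254487208/2751109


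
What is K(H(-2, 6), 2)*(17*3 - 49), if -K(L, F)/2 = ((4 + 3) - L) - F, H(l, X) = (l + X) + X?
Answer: 20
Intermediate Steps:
H(l, X) = l + 2*X (H(l, X) = (X + l) + X = l + 2*X)
K(L, F) = -14 + 2*F + 2*L (K(L, F) = -2*(((4 + 3) - L) - F) = -2*((7 - L) - F) = -2*(7 - F - L) = -14 + 2*F + 2*L)
K(H(-2, 6), 2)*(17*3 - 49) = (-14 + 2*2 + 2*(-2 + 2*6))*(17*3 - 49) = (-14 + 4 + 2*(-2 + 12))*(51 - 49) = (-14 + 4 + 2*10)*2 = (-14 + 4 + 20)*2 = 10*2 = 20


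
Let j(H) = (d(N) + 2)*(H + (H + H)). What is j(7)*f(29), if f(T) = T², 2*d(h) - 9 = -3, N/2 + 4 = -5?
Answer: 88305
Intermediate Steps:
N = -18 (N = -8 + 2*(-5) = -8 - 10 = -18)
d(h) = 3 (d(h) = 9/2 + (½)*(-3) = 9/2 - 3/2 = 3)
j(H) = 15*H (j(H) = (3 + 2)*(H + (H + H)) = 5*(H + 2*H) = 5*(3*H) = 15*H)
j(7)*f(29) = (15*7)*29² = 105*841 = 88305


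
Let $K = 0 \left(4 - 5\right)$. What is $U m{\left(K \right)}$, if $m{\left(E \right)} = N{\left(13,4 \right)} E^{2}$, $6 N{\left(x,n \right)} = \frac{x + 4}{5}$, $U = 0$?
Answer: $0$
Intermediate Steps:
$K = 0$ ($K = 0 \left(-1\right) = 0$)
$N{\left(x,n \right)} = \frac{2}{15} + \frac{x}{30}$ ($N{\left(x,n \right)} = \frac{\left(x + 4\right) \frac{1}{5}}{6} = \frac{\left(4 + x\right) \frac{1}{5}}{6} = \frac{\frac{4}{5} + \frac{x}{5}}{6} = \frac{2}{15} + \frac{x}{30}$)
$m{\left(E \right)} = \frac{17 E^{2}}{30}$ ($m{\left(E \right)} = \left(\frac{2}{15} + \frac{1}{30} \cdot 13\right) E^{2} = \left(\frac{2}{15} + \frac{13}{30}\right) E^{2} = \frac{17 E^{2}}{30}$)
$U m{\left(K \right)} = 0 \frac{17 \cdot 0^{2}}{30} = 0 \cdot \frac{17}{30} \cdot 0 = 0 \cdot 0 = 0$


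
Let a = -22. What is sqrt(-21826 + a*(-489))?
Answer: 2*I*sqrt(2767) ≈ 105.2*I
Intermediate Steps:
sqrt(-21826 + a*(-489)) = sqrt(-21826 - 22*(-489)) = sqrt(-21826 + 10758) = sqrt(-11068) = 2*I*sqrt(2767)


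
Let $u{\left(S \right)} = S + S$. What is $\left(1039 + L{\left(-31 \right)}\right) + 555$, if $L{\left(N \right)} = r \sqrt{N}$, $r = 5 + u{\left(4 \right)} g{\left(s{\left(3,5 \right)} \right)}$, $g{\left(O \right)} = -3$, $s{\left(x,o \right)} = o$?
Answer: $1594 - 19 i \sqrt{31} \approx 1594.0 - 105.79 i$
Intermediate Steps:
$u{\left(S \right)} = 2 S$
$r = -19$ ($r = 5 + 2 \cdot 4 \left(-3\right) = 5 + 8 \left(-3\right) = 5 - 24 = -19$)
$L{\left(N \right)} = - 19 \sqrt{N}$
$\left(1039 + L{\left(-31 \right)}\right) + 555 = \left(1039 - 19 \sqrt{-31}\right) + 555 = \left(1039 - 19 i \sqrt{31}\right) + 555 = 1594 - 19 i \sqrt{31}$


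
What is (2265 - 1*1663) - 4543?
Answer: -3941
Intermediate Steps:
(2265 - 1*1663) - 4543 = (2265 - 1663) - 4543 = 602 - 4543 = -3941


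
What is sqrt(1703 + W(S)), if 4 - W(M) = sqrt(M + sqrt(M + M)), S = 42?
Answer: sqrt(1707 - sqrt(2)*sqrt(21 + sqrt(21))) ≈ 41.229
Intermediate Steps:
W(M) = 4 - sqrt(M + sqrt(2)*sqrt(M)) (W(M) = 4 - sqrt(M + sqrt(M + M)) = 4 - sqrt(M + sqrt(2*M)) = 4 - sqrt(M + sqrt(2)*sqrt(M)))
sqrt(1703 + W(S)) = sqrt(1703 + (4 - sqrt(42 + sqrt(2)*sqrt(42)))) = sqrt(1703 + (4 - sqrt(42 + 2*sqrt(21)))) = sqrt(1707 - sqrt(42 + 2*sqrt(21)))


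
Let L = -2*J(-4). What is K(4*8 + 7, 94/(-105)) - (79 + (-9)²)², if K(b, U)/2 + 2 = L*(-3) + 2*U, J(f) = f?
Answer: -2693836/105 ≈ -25656.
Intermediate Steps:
L = 8 (L = -2*(-4) = 8)
K(b, U) = -52 + 4*U (K(b, U) = -4 + 2*(8*(-3) + 2*U) = -4 + 2*(-24 + 2*U) = -4 + (-48 + 4*U) = -52 + 4*U)
K(4*8 + 7, 94/(-105)) - (79 + (-9)²)² = (-52 + 4*(94/(-105))) - (79 + (-9)²)² = (-52 + 4*(94*(-1/105))) - (79 + 81)² = (-52 + 4*(-94/105)) - 1*160² = (-52 - 376/105) - 1*25600 = -5836/105 - 25600 = -2693836/105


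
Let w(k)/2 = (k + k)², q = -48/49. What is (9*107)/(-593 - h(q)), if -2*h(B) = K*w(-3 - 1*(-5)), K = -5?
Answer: -963/673 ≈ -1.4309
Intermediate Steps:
q = -48/49 (q = -48*1/49 = -48/49 ≈ -0.97959)
w(k) = 8*k² (w(k) = 2*(k + k)² = 2*(2*k)² = 2*(4*k²) = 8*k²)
h(B) = 80 (h(B) = -(-5)*8*(-3 - 1*(-5))²/2 = -(-5)*8*(-3 + 5)²/2 = -(-5)*8*2²/2 = -(-5)*8*4/2 = -(-5)*32/2 = -½*(-160) = 80)
(9*107)/(-593 - h(q)) = (9*107)/(-593 - 1*80) = 963/(-593 - 80) = 963/(-673) = 963*(-1/673) = -963/673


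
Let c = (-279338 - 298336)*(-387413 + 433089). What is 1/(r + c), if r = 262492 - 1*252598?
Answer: -1/26385827730 ≈ -3.7899e-11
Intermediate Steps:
r = 9894 (r = 262492 - 252598 = 9894)
c = -26385837624 (c = -577674*45676 = -26385837624)
1/(r + c) = 1/(9894 - 26385837624) = 1/(-26385827730) = -1/26385827730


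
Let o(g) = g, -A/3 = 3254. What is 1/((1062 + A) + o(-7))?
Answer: -1/8707 ≈ -0.00011485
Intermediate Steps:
A = -9762 (A = -3*3254 = -9762)
1/((1062 + A) + o(-7)) = 1/((1062 - 9762) - 7) = 1/(-8700 - 7) = 1/(-8707) = -1/8707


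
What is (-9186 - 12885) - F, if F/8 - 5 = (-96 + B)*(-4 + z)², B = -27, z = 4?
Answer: -22111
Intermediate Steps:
F = 40 (F = 40 + 8*((-96 - 27)*(-4 + 4)²) = 40 + 8*(-123*0²) = 40 + 8*(-123*0) = 40 + 8*0 = 40 + 0 = 40)
(-9186 - 12885) - F = (-9186 - 12885) - 1*40 = -22071 - 40 = -22111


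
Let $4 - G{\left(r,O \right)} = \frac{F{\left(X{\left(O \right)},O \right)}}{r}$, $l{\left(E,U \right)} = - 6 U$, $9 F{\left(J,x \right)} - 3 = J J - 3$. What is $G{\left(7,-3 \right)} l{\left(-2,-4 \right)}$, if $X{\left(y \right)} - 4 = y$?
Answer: $\frac{2008}{21} \approx 95.619$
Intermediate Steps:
$X{\left(y \right)} = 4 + y$
$F{\left(J,x \right)} = \frac{J^{2}}{9}$ ($F{\left(J,x \right)} = \frac{1}{3} + \frac{J J - 3}{9} = \frac{1}{3} + \frac{J^{2} - 3}{9} = \frac{1}{3} + \frac{-3 + J^{2}}{9} = \frac{1}{3} + \left(- \frac{1}{3} + \frac{J^{2}}{9}\right) = \frac{J^{2}}{9}$)
$G{\left(r,O \right)} = 4 - \frac{\left(4 + O\right)^{2}}{9 r}$ ($G{\left(r,O \right)} = 4 - \frac{\frac{1}{9} \left(4 + O\right)^{2}}{r} = 4 - \frac{\left(4 + O\right)^{2}}{9 r}$)
$G{\left(7,-3 \right)} l{\left(-2,-4 \right)} = \left(4 - \frac{\left(4 - 3\right)^{2}}{9 \cdot 7}\right) \left(\left(-6\right) \left(-4\right)\right) = \left(4 - \frac{1^{2}}{63}\right) 24 = \left(4 - \frac{1}{63} \cdot 1\right) 24 = \left(4 - \frac{1}{63}\right) 24 = \frac{251}{63} \cdot 24 = \frac{2008}{21}$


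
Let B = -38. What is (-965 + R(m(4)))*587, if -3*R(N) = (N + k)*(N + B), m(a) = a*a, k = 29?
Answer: -372745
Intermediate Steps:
m(a) = a**2
R(N) = -(-38 + N)*(29 + N)/3 (R(N) = -(N + 29)*(N - 38)/3 = -(29 + N)*(-38 + N)/3 = -(-38 + N)*(29 + N)/3)
(-965 + R(m(4)))*587 = (-965 + (1102/3 + 3*4**2 - (4**2)**2/3))*587 = (-965 + (1102/3 + 3*16 - 1/3*16**2))*587 = (-965 + (1102/3 + 48 - 1/3*256))*587 = (-965 + (1102/3 + 48 - 256/3))*587 = (-965 + 330)*587 = -635*587 = -372745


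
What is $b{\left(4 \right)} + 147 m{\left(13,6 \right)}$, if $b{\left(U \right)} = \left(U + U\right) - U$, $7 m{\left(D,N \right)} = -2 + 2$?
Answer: $4$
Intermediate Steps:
$m{\left(D,N \right)} = 0$ ($m{\left(D,N \right)} = \frac{-2 + 2}{7} = \frac{1}{7} \cdot 0 = 0$)
$b{\left(U \right)} = U$ ($b{\left(U \right)} = 2 U - U = U$)
$b{\left(4 \right)} + 147 m{\left(13,6 \right)} = 4 + 147 \cdot 0 = 4 + 0 = 4$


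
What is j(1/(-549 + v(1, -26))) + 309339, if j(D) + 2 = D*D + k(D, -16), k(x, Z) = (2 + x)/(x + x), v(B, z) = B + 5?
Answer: 182095499063/589698 ≈ 3.0879e+5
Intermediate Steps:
v(B, z) = 5 + B
k(x, Z) = (2 + x)/(2*x) (k(x, Z) = (2 + x)/((2*x)) = (2 + x)*(1/(2*x)) = (2 + x)/(2*x))
j(D) = -2 + D² + (2 + D)/(2*D) (j(D) = -2 + (D*D + (2 + D)/(2*D)) = -2 + (D² + (2 + D)/(2*D)) = -2 + D² + (2 + D)/(2*D))
j(1/(-549 + v(1, -26))) + 309339 = (-3/2 + 1/(1/(-549 + (5 + 1))) + (1/(-549 + (5 + 1)))²) + 309339 = (-3/2 + 1/(1/(-549 + 6)) + (1/(-549 + 6))²) + 309339 = (-3/2 + 1/(1/(-543)) + (1/(-543))²) + 309339 = (-3/2 + 1/(-1/543) + (-1/543)²) + 309339 = (-3/2 - 543 + 1/294849) + 309339 = -321090559/589698 + 309339 = 182095499063/589698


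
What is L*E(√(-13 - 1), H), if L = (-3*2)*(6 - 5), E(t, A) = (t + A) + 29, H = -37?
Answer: 48 - 6*I*√14 ≈ 48.0 - 22.45*I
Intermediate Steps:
E(t, A) = 29 + A + t (E(t, A) = (A + t) + 29 = 29 + A + t)
L = -6 (L = -6*1 = -6)
L*E(√(-13 - 1), H) = -6*(29 - 37 + √(-13 - 1)) = -6*(29 - 37 + √(-14)) = -6*(29 - 37 + I*√14) = -6*(-8 + I*√14) = 48 - 6*I*√14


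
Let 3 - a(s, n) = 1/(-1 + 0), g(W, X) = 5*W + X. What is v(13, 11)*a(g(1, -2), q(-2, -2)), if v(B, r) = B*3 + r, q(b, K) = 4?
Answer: 200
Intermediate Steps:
g(W, X) = X + 5*W
a(s, n) = 4 (a(s, n) = 3 - 1/(-1 + 0) = 3 - 1/(-1) = 3 - 1*(-1) = 3 + 1 = 4)
v(B, r) = r + 3*B (v(B, r) = 3*B + r = r + 3*B)
v(13, 11)*a(g(1, -2), q(-2, -2)) = (11 + 3*13)*4 = (11 + 39)*4 = 50*4 = 200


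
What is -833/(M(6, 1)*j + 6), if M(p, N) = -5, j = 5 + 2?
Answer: 833/29 ≈ 28.724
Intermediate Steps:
j = 7
-833/(M(6, 1)*j + 6) = -833/(-5*7 + 6) = -833/(-35 + 6) = -833/(-29) = -833*(-1/29) = 833/29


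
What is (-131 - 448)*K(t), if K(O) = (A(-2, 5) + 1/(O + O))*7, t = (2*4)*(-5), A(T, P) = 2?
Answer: -644427/80 ≈ -8055.3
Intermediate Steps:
t = -40 (t = 8*(-5) = -40)
K(O) = 14 + 7/(2*O) (K(O) = (2 + 1/(O + O))*7 = (2 + 1/(2*O))*7 = 14 + 7/(2*O))
(-131 - 448)*K(t) = (-131 - 448)*(14 + (7/2)/(-40)) = -579*(14 + (7/2)*(-1/40)) = -579*(14 - 7/80) = -579*1113/80 = -644427/80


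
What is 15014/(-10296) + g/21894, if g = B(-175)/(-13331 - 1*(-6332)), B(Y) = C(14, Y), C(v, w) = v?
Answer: -63907973323/43825526316 ≈ -1.4582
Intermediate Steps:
B(Y) = 14
g = -14/6999 (g = 14/(-13331 - 1*(-6332)) = 14/(-13331 + 6332) = 14/(-6999) = 14*(-1/6999) = -14/6999 ≈ -0.0020003)
15014/(-10296) + g/21894 = 15014/(-10296) - 14/6999/21894 = 15014*(-1/10296) - 14/6999*1/21894 = -7507/5148 - 7/76618053 = -63907973323/43825526316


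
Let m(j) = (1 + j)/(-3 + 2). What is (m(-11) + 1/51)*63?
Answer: 10731/17 ≈ 631.24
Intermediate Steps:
m(j) = -1 - j (m(j) = (1 + j)/(-1) = (1 + j)*(-1) = -1 - j)
(m(-11) + 1/51)*63 = ((-1 - 1*(-11)) + 1/51)*63 = ((-1 + 11) + 1/51)*63 = (10 + 1/51)*63 = (511/51)*63 = 10731/17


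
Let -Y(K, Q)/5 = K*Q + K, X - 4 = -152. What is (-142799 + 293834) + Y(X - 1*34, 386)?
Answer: 503205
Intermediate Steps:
X = -148 (X = 4 - 152 = -148)
Y(K, Q) = -5*K - 5*K*Q (Y(K, Q) = -5*(K*Q + K) = -5*(K + K*Q) = -5*K - 5*K*Q)
(-142799 + 293834) + Y(X - 1*34, 386) = (-142799 + 293834) - 5*(-148 - 1*34)*(1 + 386) = 151035 - 5*(-148 - 34)*387 = 151035 - 5*(-182)*387 = 151035 + 352170 = 503205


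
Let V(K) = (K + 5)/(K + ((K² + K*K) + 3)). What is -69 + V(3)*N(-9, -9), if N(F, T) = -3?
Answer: -70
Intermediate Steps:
V(K) = (5 + K)/(3 + K + 2*K²) (V(K) = (5 + K)/(K + ((K² + K²) + 3)) = (5 + K)/(K + (2*K² + 3)) = (5 + K)/(K + (3 + 2*K²)) = (5 + K)/(3 + K + 2*K²))
-69 + V(3)*N(-9, -9) = -69 + ((5 + 3)/(3 + 3 + 2*3²))*(-3) = -69 + (8/(3 + 3 + 2*9))*(-3) = -69 + (8/(3 + 3 + 18))*(-3) = -69 + (8/24)*(-3) = -69 + ((1/24)*8)*(-3) = -69 + (⅓)*(-3) = -69 - 1 = -70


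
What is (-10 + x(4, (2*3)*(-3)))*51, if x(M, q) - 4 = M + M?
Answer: 102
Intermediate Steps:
x(M, q) = 4 + 2*M (x(M, q) = 4 + (M + M) = 4 + 2*M)
(-10 + x(4, (2*3)*(-3)))*51 = (-10 + (4 + 2*4))*51 = (-10 + (4 + 8))*51 = (-10 + 12)*51 = 2*51 = 102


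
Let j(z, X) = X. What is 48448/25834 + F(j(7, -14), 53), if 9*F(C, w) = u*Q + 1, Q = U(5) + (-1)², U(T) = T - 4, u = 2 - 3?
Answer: 205099/116253 ≈ 1.7642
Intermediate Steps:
u = -1
U(T) = -4 + T
Q = 2 (Q = (-4 + 5) + (-1)² = 1 + 1 = 2)
F(C, w) = -⅑ (F(C, w) = (-1*2 + 1)/9 = (-2 + 1)/9 = (⅑)*(-1) = -⅑)
48448/25834 + F(j(7, -14), 53) = 48448/25834 - ⅑ = 48448*(1/25834) - ⅑ = 24224/12917 - ⅑ = 205099/116253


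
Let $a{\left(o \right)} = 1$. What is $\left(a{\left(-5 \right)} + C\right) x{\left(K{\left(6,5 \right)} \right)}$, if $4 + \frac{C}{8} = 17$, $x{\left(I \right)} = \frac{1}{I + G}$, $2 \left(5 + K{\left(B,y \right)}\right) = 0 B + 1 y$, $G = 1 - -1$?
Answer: $-210$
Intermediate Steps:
$G = 2$ ($G = 1 + 1 = 2$)
$K{\left(B,y \right)} = -5 + \frac{y}{2}$ ($K{\left(B,y \right)} = -5 + \frac{0 B + 1 y}{2} = -5 + \frac{0 + y}{2} = -5 + \frac{y}{2}$)
$x{\left(I \right)} = \frac{1}{2 + I}$ ($x{\left(I \right)} = \frac{1}{I + 2} = \frac{1}{2 + I}$)
$C = 104$ ($C = -32 + 8 \cdot 17 = -32 + 136 = 104$)
$\left(a{\left(-5 \right)} + C\right) x{\left(K{\left(6,5 \right)} \right)} = \frac{1 + 104}{2 + \left(-5 + \frac{1}{2} \cdot 5\right)} = \frac{105}{2 + \left(-5 + \frac{5}{2}\right)} = \frac{105}{2 - \frac{5}{2}} = \frac{105}{- \frac{1}{2}} = 105 \left(-2\right) = -210$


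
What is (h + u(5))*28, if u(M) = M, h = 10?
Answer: 420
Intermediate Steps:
(h + u(5))*28 = (10 + 5)*28 = 15*28 = 420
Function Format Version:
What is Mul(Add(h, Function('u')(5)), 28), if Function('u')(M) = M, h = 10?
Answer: 420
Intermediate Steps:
Mul(Add(h, Function('u')(5)), 28) = Mul(Add(10, 5), 28) = Mul(15, 28) = 420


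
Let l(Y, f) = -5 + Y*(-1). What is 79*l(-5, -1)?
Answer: 0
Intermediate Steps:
l(Y, f) = -5 - Y
79*l(-5, -1) = 79*(-5 - 1*(-5)) = 79*(-5 + 5) = 79*0 = 0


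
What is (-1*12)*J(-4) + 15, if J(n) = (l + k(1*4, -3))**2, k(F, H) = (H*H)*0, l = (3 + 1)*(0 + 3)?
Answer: -1713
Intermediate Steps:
l = 12 (l = 4*3 = 12)
k(F, H) = 0 (k(F, H) = H**2*0 = 0)
J(n) = 144 (J(n) = (12 + 0)**2 = 12**2 = 144)
(-1*12)*J(-4) + 15 = -1*12*144 + 15 = -12*144 + 15 = -1728 + 15 = -1713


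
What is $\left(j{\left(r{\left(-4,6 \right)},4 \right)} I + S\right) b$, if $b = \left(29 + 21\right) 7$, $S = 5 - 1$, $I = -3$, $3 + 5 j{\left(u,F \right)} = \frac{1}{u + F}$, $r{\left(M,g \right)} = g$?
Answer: $2009$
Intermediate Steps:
$j{\left(u,F \right)} = - \frac{3}{5} + \frac{1}{5 \left(F + u\right)}$ ($j{\left(u,F \right)} = - \frac{3}{5} + \frac{1}{5 \left(u + F\right)} = - \frac{3}{5} + \frac{1}{5 \left(F + u\right)}$)
$S = 4$
$b = 350$ ($b = 50 \cdot 7 = 350$)
$\left(j{\left(r{\left(-4,6 \right)},4 \right)} I + S\right) b = \left(\frac{1 - 12 - 18}{5 \left(4 + 6\right)} \left(-3\right) + 4\right) 350 = \left(\frac{1 - 12 - 18}{5 \cdot 10} \left(-3\right) + 4\right) 350 = \left(\frac{1}{5} \cdot \frac{1}{10} \left(-29\right) \left(-3\right) + 4\right) 350 = \left(\left(- \frac{29}{50}\right) \left(-3\right) + 4\right) 350 = \left(\frac{87}{50} + 4\right) 350 = \frac{287}{50} \cdot 350 = 2009$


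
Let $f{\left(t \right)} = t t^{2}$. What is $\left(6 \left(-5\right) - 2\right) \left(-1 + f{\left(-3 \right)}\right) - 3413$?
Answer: $-2517$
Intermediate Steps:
$f{\left(t \right)} = t^{3}$
$\left(6 \left(-5\right) - 2\right) \left(-1 + f{\left(-3 \right)}\right) - 3413 = \left(6 \left(-5\right) - 2\right) \left(-1 + \left(-3\right)^{3}\right) - 3413 = \left(-30 - 2\right) \left(-1 - 27\right) - 3413 = \left(-32\right) \left(-28\right) - 3413 = 896 - 3413 = -2517$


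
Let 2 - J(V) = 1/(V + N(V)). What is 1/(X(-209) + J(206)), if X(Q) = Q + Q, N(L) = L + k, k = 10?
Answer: -422/175553 ≈ -0.0024038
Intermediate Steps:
N(L) = 10 + L (N(L) = L + 10 = 10 + L)
X(Q) = 2*Q
J(V) = 2 - 1/(10 + 2*V) (J(V) = 2 - 1/(V + (10 + V)) = 2 - 1/(10 + 2*V))
1/(X(-209) + J(206)) = 1/(2*(-209) + (19 + 4*206)/(2*(5 + 206))) = 1/(-418 + (½)*(19 + 824)/211) = 1/(-418 + (½)*(1/211)*843) = 1/(-418 + 843/422) = 1/(-175553/422) = -422/175553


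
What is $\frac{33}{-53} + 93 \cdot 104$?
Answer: $\frac{512583}{53} \approx 9671.4$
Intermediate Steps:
$\frac{33}{-53} + 93 \cdot 104 = 33 \left(- \frac{1}{53}\right) + 9672 = - \frac{33}{53} + 9672 = \frac{512583}{53}$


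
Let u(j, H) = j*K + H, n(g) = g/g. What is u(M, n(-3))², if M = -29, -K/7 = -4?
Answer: 657721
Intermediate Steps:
K = 28 (K = -7*(-4) = 28)
n(g) = 1
u(j, H) = H + 28*j (u(j, H) = j*28 + H = 28*j + H = H + 28*j)
u(M, n(-3))² = (1 + 28*(-29))² = (1 - 812)² = (-811)² = 657721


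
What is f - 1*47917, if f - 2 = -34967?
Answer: -82882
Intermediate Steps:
f = -34965 (f = 2 - 34967 = -34965)
f - 1*47917 = -34965 - 1*47917 = -34965 - 47917 = -82882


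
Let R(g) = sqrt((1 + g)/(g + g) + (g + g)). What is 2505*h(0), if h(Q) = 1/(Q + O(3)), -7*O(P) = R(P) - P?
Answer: 22545 + 5010*sqrt(15) ≈ 41949.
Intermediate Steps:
R(g) = sqrt(2*g + (1 + g)/(2*g)) (R(g) = sqrt((1 + g)/((2*g)) + 2*g) = sqrt((1 + g)*(1/(2*g)) + 2*g) = sqrt((1 + g)/(2*g) + 2*g) = sqrt(2*g + (1 + g)/(2*g)))
O(P) = -sqrt(2 + 2/P + 8*P)/14 + P/7 (O(P) = -(sqrt(2 + 2/P + 8*P)/2 - P)/7 = -sqrt(2 + 2/P + 8*P)/14 + P/7)
h(Q) = 1/(3/7 + Q - 2*sqrt(15)/21) (h(Q) = 1/(Q + (-sqrt(2 + 2/3 + 8*3)/14 + (1/7)*3)) = 1/(Q + (-sqrt(2 + 2*(1/3) + 24)/14 + 3/7)) = 1/(Q + (-sqrt(2 + 2/3 + 24)/14 + 3/7)) = 1/(Q + (-2*sqrt(15)/21 + 3/7)) = 1/(Q + (3/7 - 2*sqrt(15)/21)) = 1/(3/7 + Q - 2*sqrt(15)/21))
2505*h(0) = 2505*(21/(9 - 2*sqrt(15) + 21*0)) = 2505*(21/(9 - 2*sqrt(15) + 0)) = 2505*(21/(9 - 2*sqrt(15))) = 52605/(9 - 2*sqrt(15))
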